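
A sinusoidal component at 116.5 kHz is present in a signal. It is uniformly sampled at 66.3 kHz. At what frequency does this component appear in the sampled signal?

16.1 kHz

116.5 kHz mod fs = 50.2 kHz.
50.2 kHz > fs/2 = 33.15 kHz, folds to fs − 50.2 kHz = 16.1 kHz.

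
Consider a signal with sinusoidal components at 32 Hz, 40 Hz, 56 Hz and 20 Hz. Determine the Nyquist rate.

Highest-frequency component: 56 Hz.
Nyquist rate = 2 × 56 Hz = 112 Hz.

112 Hz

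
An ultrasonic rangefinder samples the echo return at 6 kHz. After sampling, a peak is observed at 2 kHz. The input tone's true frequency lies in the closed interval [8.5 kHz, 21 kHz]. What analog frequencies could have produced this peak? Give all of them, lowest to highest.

Frequencies that alias to 2 kHz are k·fs ± 2 kHz for integer k ≥ 0.
k=0: 2 kHz.
k=1: 4 kHz, 8 kHz.
k=2: 10 kHz, 14 kHz.
k=3: 16 kHz, 20 kHz.
k=4: 22 kHz, 26 kHz.
Within [8.5 kHz, 21 kHz]: 10 kHz, 14 kHz, 16 kHz, 20 kHz.

10 kHz, 14 kHz, 16 kHz, 20 kHz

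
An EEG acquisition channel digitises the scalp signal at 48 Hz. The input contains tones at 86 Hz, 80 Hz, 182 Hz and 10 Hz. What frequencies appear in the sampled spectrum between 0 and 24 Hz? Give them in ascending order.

fs/2 = 24 Hz.
86 Hz mod fs = 38 Hz.
38 Hz > fs/2 = 24 Hz, folds to fs − 38 Hz = 10 Hz.
80 Hz mod fs = 32 Hz.
32 Hz > fs/2 = 24 Hz, folds to fs − 32 Hz = 16 Hz.
182 Hz mod fs = 38 Hz.
38 Hz > fs/2 = 24 Hz, folds to fs − 38 Hz = 10 Hz.
10 Hz ≤ fs/2 = 24 Hz, passes unchanged.
Distinct values: {10 Hz, 16 Hz}.

10 Hz, 16 Hz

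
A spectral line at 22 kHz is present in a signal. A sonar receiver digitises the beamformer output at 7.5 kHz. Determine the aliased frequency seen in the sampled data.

0.5 kHz

22 kHz mod fs = 7 kHz.
7 kHz > fs/2 = 3.75 kHz, folds to fs − 7 kHz = 0.5 kHz.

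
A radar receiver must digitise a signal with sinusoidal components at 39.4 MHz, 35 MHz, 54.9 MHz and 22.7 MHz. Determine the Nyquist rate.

Highest-frequency component: 54.9 MHz.
Nyquist rate = 2 × 54.9 MHz = 109.8 MHz.

109.8 MHz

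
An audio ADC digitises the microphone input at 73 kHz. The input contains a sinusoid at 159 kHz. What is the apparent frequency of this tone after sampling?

159 kHz mod fs = 13 kHz.
13 kHz ≤ fs/2 = 36.5 kHz, appears at 13 kHz.

13 kHz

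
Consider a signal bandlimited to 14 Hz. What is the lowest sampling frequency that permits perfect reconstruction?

Nyquist rate = 2 × 14 Hz = 28 Hz.

28 Hz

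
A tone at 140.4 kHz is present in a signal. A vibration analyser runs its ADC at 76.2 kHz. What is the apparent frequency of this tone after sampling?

140.4 kHz mod fs = 64.2 kHz.
64.2 kHz > fs/2 = 38.1 kHz, folds to fs − 64.2 kHz = 12 kHz.

12 kHz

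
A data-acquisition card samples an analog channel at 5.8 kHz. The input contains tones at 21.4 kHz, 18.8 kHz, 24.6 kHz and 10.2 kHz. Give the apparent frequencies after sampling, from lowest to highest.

fs/2 = 2.9 kHz.
21.4 kHz mod fs = 4 kHz.
4 kHz > fs/2 = 2.9 kHz, folds to fs − 4 kHz = 1.8 kHz.
18.8 kHz mod fs = 1.4 kHz.
1.4 kHz ≤ fs/2 = 2.9 kHz, appears at 1.4 kHz.
24.6 kHz mod fs = 1.4 kHz.
1.4 kHz ≤ fs/2 = 2.9 kHz, appears at 1.4 kHz.
10.2 kHz mod fs = 4.4 kHz.
4.4 kHz > fs/2 = 2.9 kHz, folds to fs − 4.4 kHz = 1.4 kHz.
Distinct values: {1.4 kHz, 1.8 kHz}.

1.4 kHz, 1.8 kHz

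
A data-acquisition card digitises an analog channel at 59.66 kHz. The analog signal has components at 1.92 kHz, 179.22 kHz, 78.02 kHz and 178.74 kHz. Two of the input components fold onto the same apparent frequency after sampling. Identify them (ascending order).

fs/2 = 29.83 kHz.
1.92 kHz ≤ fs/2 = 29.83 kHz, passes unchanged.
179.22 kHz mod fs = 0.24 kHz.
0.24 kHz ≤ fs/2 = 29.83 kHz, appears at 0.24 kHz.
78.02 kHz mod fs = 18.36 kHz.
18.36 kHz ≤ fs/2 = 29.83 kHz, appears at 18.36 kHz.
178.74 kHz mod fs = 59.42 kHz.
59.42 kHz > fs/2 = 29.83 kHz, folds to fs − 59.42 kHz = 0.24 kHz.
178.74 kHz and 179.22 kHz both map to 0.24 kHz.

178.74 kHz, 179.22 kHz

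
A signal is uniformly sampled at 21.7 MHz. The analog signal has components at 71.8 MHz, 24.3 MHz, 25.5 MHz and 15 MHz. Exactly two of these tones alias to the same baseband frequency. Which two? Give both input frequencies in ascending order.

15 MHz, 71.8 MHz

fs/2 = 10.85 MHz.
71.8 MHz mod fs = 6.7 MHz.
6.7 MHz ≤ fs/2 = 10.85 MHz, appears at 6.7 MHz.
24.3 MHz mod fs = 2.6 MHz.
2.6 MHz ≤ fs/2 = 10.85 MHz, appears at 2.6 MHz.
25.5 MHz mod fs = 3.8 MHz.
3.8 MHz ≤ fs/2 = 10.85 MHz, appears at 3.8 MHz.
15 MHz > fs/2 = 10.85 MHz, folds to fs − 15 MHz = 6.7 MHz.
15 MHz and 71.8 MHz both map to 6.7 MHz.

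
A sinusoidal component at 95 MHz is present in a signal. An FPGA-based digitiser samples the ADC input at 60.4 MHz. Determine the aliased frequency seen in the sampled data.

25.8 MHz

95 MHz mod fs = 34.6 MHz.
34.6 MHz > fs/2 = 30.2 MHz, folds to fs − 34.6 MHz = 25.8 MHz.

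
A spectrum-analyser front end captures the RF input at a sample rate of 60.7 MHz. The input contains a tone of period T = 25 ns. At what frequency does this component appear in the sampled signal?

20.7 MHz

T = 25 ns → f = 1/T = 40 MHz.
40 MHz > fs/2 = 30.35 MHz, folds to fs − 40 MHz = 20.7 MHz.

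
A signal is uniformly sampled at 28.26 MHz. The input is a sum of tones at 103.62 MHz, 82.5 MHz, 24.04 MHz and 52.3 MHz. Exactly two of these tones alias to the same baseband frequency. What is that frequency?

fs/2 = 14.13 MHz.
103.62 MHz mod fs = 18.84 MHz.
18.84 MHz > fs/2 = 14.13 MHz, folds to fs − 18.84 MHz = 9.42 MHz.
82.5 MHz mod fs = 25.98 MHz.
25.98 MHz > fs/2 = 14.13 MHz, folds to fs − 25.98 MHz = 2.28 MHz.
24.04 MHz > fs/2 = 14.13 MHz, folds to fs − 24.04 MHz = 4.22 MHz.
52.3 MHz mod fs = 24.04 MHz.
24.04 MHz > fs/2 = 14.13 MHz, folds to fs − 24.04 MHz = 4.22 MHz.
24.04 MHz and 52.3 MHz both map to 4.22 MHz.

4.22 MHz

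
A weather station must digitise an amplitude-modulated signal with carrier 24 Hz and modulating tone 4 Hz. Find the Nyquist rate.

56 Hz

AM sidebands sit at fc ± fm = 20 Hz and 28 Hz.
Highest-frequency component: 28 Hz.
Nyquist rate = 2 × 28 Hz = 56 Hz.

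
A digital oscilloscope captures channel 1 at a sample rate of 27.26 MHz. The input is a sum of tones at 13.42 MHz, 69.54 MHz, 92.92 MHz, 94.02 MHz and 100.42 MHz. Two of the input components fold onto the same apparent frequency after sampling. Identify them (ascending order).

69.54 MHz, 94.02 MHz

fs/2 = 13.63 MHz.
13.42 MHz ≤ fs/2 = 13.63 MHz, passes unchanged.
69.54 MHz mod fs = 15.02 MHz.
15.02 MHz > fs/2 = 13.63 MHz, folds to fs − 15.02 MHz = 12.24 MHz.
92.92 MHz mod fs = 11.14 MHz.
11.14 MHz ≤ fs/2 = 13.63 MHz, appears at 11.14 MHz.
94.02 MHz mod fs = 12.24 MHz.
12.24 MHz ≤ fs/2 = 13.63 MHz, appears at 12.24 MHz.
100.42 MHz mod fs = 18.64 MHz.
18.64 MHz > fs/2 = 13.63 MHz, folds to fs − 18.64 MHz = 8.62 MHz.
69.54 MHz and 94.02 MHz both map to 12.24 MHz.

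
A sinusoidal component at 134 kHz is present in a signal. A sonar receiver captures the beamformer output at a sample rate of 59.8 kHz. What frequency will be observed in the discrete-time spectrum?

134 kHz mod fs = 14.4 kHz.
14.4 kHz ≤ fs/2 = 29.9 kHz, appears at 14.4 kHz.

14.4 kHz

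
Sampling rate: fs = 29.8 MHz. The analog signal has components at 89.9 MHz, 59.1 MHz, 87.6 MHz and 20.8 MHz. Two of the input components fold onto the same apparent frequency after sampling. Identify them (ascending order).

fs/2 = 14.9 MHz.
89.9 MHz mod fs = 0.5 MHz.
0.5 MHz ≤ fs/2 = 14.9 MHz, appears at 0.5 MHz.
59.1 MHz mod fs = 29.3 MHz.
29.3 MHz > fs/2 = 14.9 MHz, folds to fs − 29.3 MHz = 0.5 MHz.
87.6 MHz mod fs = 28 MHz.
28 MHz > fs/2 = 14.9 MHz, folds to fs − 28 MHz = 1.8 MHz.
20.8 MHz > fs/2 = 14.9 MHz, folds to fs − 20.8 MHz = 9 MHz.
59.1 MHz and 89.9 MHz both map to 0.5 MHz.

59.1 MHz, 89.9 MHz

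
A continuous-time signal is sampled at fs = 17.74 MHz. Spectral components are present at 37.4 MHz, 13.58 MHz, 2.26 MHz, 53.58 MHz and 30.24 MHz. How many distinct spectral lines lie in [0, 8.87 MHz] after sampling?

5

fs/2 = 8.87 MHz.
37.4 MHz mod fs = 1.92 MHz.
1.92 MHz ≤ fs/2 = 8.87 MHz, appears at 1.92 MHz.
13.58 MHz > fs/2 = 8.87 MHz, folds to fs − 13.58 MHz = 4.16 MHz.
2.26 MHz ≤ fs/2 = 8.87 MHz, passes unchanged.
53.58 MHz mod fs = 0.36 MHz.
0.36 MHz ≤ fs/2 = 8.87 MHz, appears at 0.36 MHz.
30.24 MHz mod fs = 12.5 MHz.
12.5 MHz > fs/2 = 8.87 MHz, folds to fs − 12.5 MHz = 5.24 MHz.
Distinct values: {0.36 MHz, 1.92 MHz, 2.26 MHz, 4.16 MHz, 5.24 MHz} → 5.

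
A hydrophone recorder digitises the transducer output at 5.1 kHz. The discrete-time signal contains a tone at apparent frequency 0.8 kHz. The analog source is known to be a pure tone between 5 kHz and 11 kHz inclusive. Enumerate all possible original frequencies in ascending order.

5.9 kHz, 9.4 kHz, 11 kHz

Frequencies that alias to 0.8 kHz are k·fs ± 0.8 kHz for integer k ≥ 0.
k=0: 0.8 kHz.
k=1: 4.3 kHz, 5.9 kHz.
k=2: 9.4 kHz, 11 kHz.
k=3: 14.5 kHz, 16.1 kHz.
Within [5 kHz, 11 kHz]: 5.9 kHz, 9.4 kHz, 11 kHz.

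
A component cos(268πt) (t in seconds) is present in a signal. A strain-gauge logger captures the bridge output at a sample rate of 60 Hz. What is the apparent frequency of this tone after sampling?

14 Hz

ω = 268π rad/s → f = ω/(2π) = 134 Hz.
134 Hz mod fs = 14 Hz.
14 Hz ≤ fs/2 = 30 Hz, appears at 14 Hz.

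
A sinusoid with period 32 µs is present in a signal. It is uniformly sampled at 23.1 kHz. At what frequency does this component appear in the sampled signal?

T = 32 µs → f = 1/T = 31.25 kHz.
31.25 kHz mod fs = 8.15 kHz.
8.15 kHz ≤ fs/2 = 11.55 kHz, appears at 8.15 kHz.

8.15 kHz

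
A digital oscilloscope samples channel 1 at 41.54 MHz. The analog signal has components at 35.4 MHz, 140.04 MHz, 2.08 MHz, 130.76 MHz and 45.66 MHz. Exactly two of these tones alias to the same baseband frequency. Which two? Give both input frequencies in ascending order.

35.4 MHz, 130.76 MHz

fs/2 = 20.77 MHz.
35.4 MHz > fs/2 = 20.77 MHz, folds to fs − 35.4 MHz = 6.14 MHz.
140.04 MHz mod fs = 15.42 MHz.
15.42 MHz ≤ fs/2 = 20.77 MHz, appears at 15.42 MHz.
2.08 MHz ≤ fs/2 = 20.77 MHz, passes unchanged.
130.76 MHz mod fs = 6.14 MHz.
6.14 MHz ≤ fs/2 = 20.77 MHz, appears at 6.14 MHz.
45.66 MHz mod fs = 4.12 MHz.
4.12 MHz ≤ fs/2 = 20.77 MHz, appears at 4.12 MHz.
35.4 MHz and 130.76 MHz both map to 6.14 MHz.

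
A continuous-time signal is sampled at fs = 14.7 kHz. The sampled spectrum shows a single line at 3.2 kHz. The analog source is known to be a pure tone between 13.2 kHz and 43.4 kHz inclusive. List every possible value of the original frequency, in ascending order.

17.9 kHz, 26.2 kHz, 32.6 kHz, 40.9 kHz

Frequencies that alias to 3.2 kHz are k·fs ± 3.2 kHz for integer k ≥ 0.
k=0: 3.2 kHz.
k=1: 11.5 kHz, 17.9 kHz.
k=2: 26.2 kHz, 32.6 kHz.
k=3: 40.9 kHz, 47.3 kHz.
k=4: 55.6 kHz, 62 kHz.
Within [13.2 kHz, 43.4 kHz]: 17.9 kHz, 26.2 kHz, 32.6 kHz, 40.9 kHz.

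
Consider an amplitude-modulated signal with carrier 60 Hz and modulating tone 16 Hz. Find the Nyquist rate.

152 Hz

AM sidebands sit at fc ± fm = 44 Hz and 76 Hz.
Highest-frequency component: 76 Hz.
Nyquist rate = 2 × 76 Hz = 152 Hz.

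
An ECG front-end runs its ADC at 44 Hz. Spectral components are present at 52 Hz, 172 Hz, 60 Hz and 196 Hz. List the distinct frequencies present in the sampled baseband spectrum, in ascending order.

fs/2 = 22 Hz.
52 Hz mod fs = 8 Hz.
8 Hz ≤ fs/2 = 22 Hz, appears at 8 Hz.
172 Hz mod fs = 40 Hz.
40 Hz > fs/2 = 22 Hz, folds to fs − 40 Hz = 4 Hz.
60 Hz mod fs = 16 Hz.
16 Hz ≤ fs/2 = 22 Hz, appears at 16 Hz.
196 Hz mod fs = 20 Hz.
20 Hz ≤ fs/2 = 22 Hz, appears at 20 Hz.
Distinct values: {4 Hz, 8 Hz, 16 Hz, 20 Hz}.

4 Hz, 8 Hz, 16 Hz, 20 Hz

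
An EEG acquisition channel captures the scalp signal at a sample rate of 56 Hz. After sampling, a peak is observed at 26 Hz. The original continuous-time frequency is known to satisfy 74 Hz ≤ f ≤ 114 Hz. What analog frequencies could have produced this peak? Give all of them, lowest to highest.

Frequencies that alias to 26 Hz are k·fs ± 26 Hz for integer k ≥ 0.
k=0: 26 Hz.
k=1: 30 Hz, 82 Hz.
k=2: 86 Hz, 138 Hz.
k=3: 142 Hz, 194 Hz.
Within [74 Hz, 114 Hz]: 82 Hz, 86 Hz.

82 Hz, 86 Hz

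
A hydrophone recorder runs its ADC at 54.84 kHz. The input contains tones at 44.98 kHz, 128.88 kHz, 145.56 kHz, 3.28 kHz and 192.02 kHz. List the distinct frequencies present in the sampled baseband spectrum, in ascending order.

3.28 kHz, 9.86 kHz, 18.96 kHz, 19.2 kHz, 27.34 kHz

fs/2 = 27.42 kHz.
44.98 kHz > fs/2 = 27.42 kHz, folds to fs − 44.98 kHz = 9.86 kHz.
128.88 kHz mod fs = 19.2 kHz.
19.2 kHz ≤ fs/2 = 27.42 kHz, appears at 19.2 kHz.
145.56 kHz mod fs = 35.88 kHz.
35.88 kHz > fs/2 = 27.42 kHz, folds to fs − 35.88 kHz = 18.96 kHz.
3.28 kHz ≤ fs/2 = 27.42 kHz, passes unchanged.
192.02 kHz mod fs = 27.5 kHz.
27.5 kHz > fs/2 = 27.42 kHz, folds to fs − 27.5 kHz = 27.34 kHz.
Distinct values: {3.28 kHz, 9.86 kHz, 18.96 kHz, 19.2 kHz, 27.34 kHz}.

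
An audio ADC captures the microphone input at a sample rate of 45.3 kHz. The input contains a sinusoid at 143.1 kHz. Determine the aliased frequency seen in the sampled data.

143.1 kHz mod fs = 7.2 kHz.
7.2 kHz ≤ fs/2 = 22.65 kHz, appears at 7.2 kHz.

7.2 kHz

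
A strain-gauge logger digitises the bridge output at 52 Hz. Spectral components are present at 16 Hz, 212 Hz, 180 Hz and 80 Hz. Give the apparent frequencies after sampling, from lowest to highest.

fs/2 = 26 Hz.
16 Hz ≤ fs/2 = 26 Hz, passes unchanged.
212 Hz mod fs = 4 Hz.
4 Hz ≤ fs/2 = 26 Hz, appears at 4 Hz.
180 Hz mod fs = 24 Hz.
24 Hz ≤ fs/2 = 26 Hz, appears at 24 Hz.
80 Hz mod fs = 28 Hz.
28 Hz > fs/2 = 26 Hz, folds to fs − 28 Hz = 24 Hz.
Distinct values: {4 Hz, 16 Hz, 24 Hz}.

4 Hz, 16 Hz, 24 Hz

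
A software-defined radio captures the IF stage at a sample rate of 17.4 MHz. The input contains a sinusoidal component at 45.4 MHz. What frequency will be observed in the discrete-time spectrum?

45.4 MHz mod fs = 10.6 MHz.
10.6 MHz > fs/2 = 8.7 MHz, folds to fs − 10.6 MHz = 6.8 MHz.

6.8 MHz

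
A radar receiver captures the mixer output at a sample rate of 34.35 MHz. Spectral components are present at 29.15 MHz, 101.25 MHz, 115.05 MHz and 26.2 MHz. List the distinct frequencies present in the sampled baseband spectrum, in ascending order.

fs/2 = 17.175 MHz.
29.15 MHz > fs/2 = 17.175 MHz, folds to fs − 29.15 MHz = 5.2 MHz.
101.25 MHz mod fs = 32.55 MHz.
32.55 MHz > fs/2 = 17.175 MHz, folds to fs − 32.55 MHz = 1.8 MHz.
115.05 MHz mod fs = 12 MHz.
12 MHz ≤ fs/2 = 17.175 MHz, appears at 12 MHz.
26.2 MHz > fs/2 = 17.175 MHz, folds to fs − 26.2 MHz = 8.15 MHz.
Distinct values: {1.8 MHz, 5.2 MHz, 8.15 MHz, 12 MHz}.

1.8 MHz, 5.2 MHz, 8.15 MHz, 12 MHz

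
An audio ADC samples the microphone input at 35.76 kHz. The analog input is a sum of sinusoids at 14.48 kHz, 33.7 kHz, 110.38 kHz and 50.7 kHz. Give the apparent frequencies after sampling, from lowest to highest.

fs/2 = 17.88 kHz.
14.48 kHz ≤ fs/2 = 17.88 kHz, passes unchanged.
33.7 kHz > fs/2 = 17.88 kHz, folds to fs − 33.7 kHz = 2.06 kHz.
110.38 kHz mod fs = 3.1 kHz.
3.1 kHz ≤ fs/2 = 17.88 kHz, appears at 3.1 kHz.
50.7 kHz mod fs = 14.94 kHz.
14.94 kHz ≤ fs/2 = 17.88 kHz, appears at 14.94 kHz.
Distinct values: {2.06 kHz, 3.1 kHz, 14.48 kHz, 14.94 kHz}.

2.06 kHz, 3.1 kHz, 14.48 kHz, 14.94 kHz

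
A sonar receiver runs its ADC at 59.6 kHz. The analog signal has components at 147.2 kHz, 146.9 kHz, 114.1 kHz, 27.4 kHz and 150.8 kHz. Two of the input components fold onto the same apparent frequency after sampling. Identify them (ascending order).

147.2 kHz, 150.8 kHz

fs/2 = 29.8 kHz.
147.2 kHz mod fs = 28 kHz.
28 kHz ≤ fs/2 = 29.8 kHz, appears at 28 kHz.
146.9 kHz mod fs = 27.7 kHz.
27.7 kHz ≤ fs/2 = 29.8 kHz, appears at 27.7 kHz.
114.1 kHz mod fs = 54.5 kHz.
54.5 kHz > fs/2 = 29.8 kHz, folds to fs − 54.5 kHz = 5.1 kHz.
27.4 kHz ≤ fs/2 = 29.8 kHz, passes unchanged.
150.8 kHz mod fs = 31.6 kHz.
31.6 kHz > fs/2 = 29.8 kHz, folds to fs − 31.6 kHz = 28 kHz.
147.2 kHz and 150.8 kHz both map to 28 kHz.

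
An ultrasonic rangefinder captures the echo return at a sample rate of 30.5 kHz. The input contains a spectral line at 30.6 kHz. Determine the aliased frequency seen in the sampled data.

0.1 kHz

30.6 kHz mod fs = 0.1 kHz.
0.1 kHz ≤ fs/2 = 15.25 kHz, appears at 0.1 kHz.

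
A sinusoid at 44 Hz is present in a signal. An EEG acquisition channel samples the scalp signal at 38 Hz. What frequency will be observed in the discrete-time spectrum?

44 Hz mod fs = 6 Hz.
6 Hz ≤ fs/2 = 19 Hz, appears at 6 Hz.

6 Hz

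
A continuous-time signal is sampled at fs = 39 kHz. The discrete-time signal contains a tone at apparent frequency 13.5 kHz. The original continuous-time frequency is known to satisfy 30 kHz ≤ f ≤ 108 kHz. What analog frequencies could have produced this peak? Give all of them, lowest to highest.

Frequencies that alias to 13.5 kHz are k·fs ± 13.5 kHz for integer k ≥ 0.
k=0: 13.5 kHz.
k=1: 25.5 kHz, 52.5 kHz.
k=2: 64.5 kHz, 91.5 kHz.
k=3: 103.5 kHz, 130.5 kHz.
k=4: 142.5 kHz, 169.5 kHz.
Within [30 kHz, 108 kHz]: 52.5 kHz, 64.5 kHz, 91.5 kHz, 103.5 kHz.

52.5 kHz, 64.5 kHz, 91.5 kHz, 103.5 kHz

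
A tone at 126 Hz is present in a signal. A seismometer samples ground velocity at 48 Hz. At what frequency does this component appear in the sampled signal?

126 Hz mod fs = 30 Hz.
30 Hz > fs/2 = 24 Hz, folds to fs − 30 Hz = 18 Hz.

18 Hz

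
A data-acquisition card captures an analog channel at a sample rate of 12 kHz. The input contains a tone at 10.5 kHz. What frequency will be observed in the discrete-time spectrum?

10.5 kHz > fs/2 = 6 kHz, folds to fs − 10.5 kHz = 1.5 kHz.

1.5 kHz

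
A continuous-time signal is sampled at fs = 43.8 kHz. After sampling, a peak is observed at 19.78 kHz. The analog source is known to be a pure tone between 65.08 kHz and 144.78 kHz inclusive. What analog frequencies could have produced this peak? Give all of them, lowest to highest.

Frequencies that alias to 19.78 kHz are k·fs ± 19.78 kHz for integer k ≥ 0.
k=0: 19.78 kHz.
k=1: 24.02 kHz, 63.58 kHz.
k=2: 67.82 kHz, 107.38 kHz.
k=3: 111.62 kHz, 151.18 kHz.
k=4: 155.42 kHz, 194.98 kHz.
Within [65.08 kHz, 144.78 kHz]: 67.82 kHz, 107.38 kHz, 111.62 kHz.

67.82 kHz, 107.38 kHz, 111.62 kHz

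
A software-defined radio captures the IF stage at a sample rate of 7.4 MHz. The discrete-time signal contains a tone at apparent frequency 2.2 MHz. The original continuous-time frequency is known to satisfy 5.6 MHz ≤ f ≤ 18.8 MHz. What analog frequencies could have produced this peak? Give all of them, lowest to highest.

Frequencies that alias to 2.2 MHz are k·fs ± 2.2 MHz for integer k ≥ 0.
k=0: 2.2 MHz.
k=1: 5.2 MHz, 9.6 MHz.
k=2: 12.6 MHz, 17 MHz.
k=3: 20 MHz, 24.4 MHz.
Within [5.6 MHz, 18.8 MHz]: 9.6 MHz, 12.6 MHz, 17 MHz.

9.6 MHz, 12.6 MHz, 17 MHz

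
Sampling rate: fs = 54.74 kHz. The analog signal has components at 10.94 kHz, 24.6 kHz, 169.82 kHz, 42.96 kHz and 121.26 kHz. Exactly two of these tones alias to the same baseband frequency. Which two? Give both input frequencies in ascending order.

42.96 kHz, 121.26 kHz

fs/2 = 27.37 kHz.
10.94 kHz ≤ fs/2 = 27.37 kHz, passes unchanged.
24.6 kHz ≤ fs/2 = 27.37 kHz, passes unchanged.
169.82 kHz mod fs = 5.6 kHz.
5.6 kHz ≤ fs/2 = 27.37 kHz, appears at 5.6 kHz.
42.96 kHz > fs/2 = 27.37 kHz, folds to fs − 42.96 kHz = 11.78 kHz.
121.26 kHz mod fs = 11.78 kHz.
11.78 kHz ≤ fs/2 = 27.37 kHz, appears at 11.78 kHz.
42.96 kHz and 121.26 kHz both map to 11.78 kHz.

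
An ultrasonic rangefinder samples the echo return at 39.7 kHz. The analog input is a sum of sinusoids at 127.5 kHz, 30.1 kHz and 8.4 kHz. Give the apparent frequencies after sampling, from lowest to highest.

fs/2 = 19.85 kHz.
127.5 kHz mod fs = 8.4 kHz.
8.4 kHz ≤ fs/2 = 19.85 kHz, appears at 8.4 kHz.
30.1 kHz > fs/2 = 19.85 kHz, folds to fs − 30.1 kHz = 9.6 kHz.
8.4 kHz ≤ fs/2 = 19.85 kHz, passes unchanged.
Distinct values: {8.4 kHz, 9.6 kHz}.

8.4 kHz, 9.6 kHz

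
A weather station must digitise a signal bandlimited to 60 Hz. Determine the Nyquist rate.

120 Hz

Nyquist rate = 2 × 60 Hz = 120 Hz.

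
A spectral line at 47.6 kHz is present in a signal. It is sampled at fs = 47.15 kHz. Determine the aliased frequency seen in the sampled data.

47.6 kHz mod fs = 0.45 kHz.
0.45 kHz ≤ fs/2 = 23.575 kHz, appears at 0.45 kHz.

0.45 kHz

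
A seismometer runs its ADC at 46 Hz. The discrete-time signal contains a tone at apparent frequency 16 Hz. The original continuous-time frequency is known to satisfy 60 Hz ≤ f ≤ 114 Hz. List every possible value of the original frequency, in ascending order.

62 Hz, 76 Hz, 108 Hz

Frequencies that alias to 16 Hz are k·fs ± 16 Hz for integer k ≥ 0.
k=0: 16 Hz.
k=1: 30 Hz, 62 Hz.
k=2: 76 Hz, 108 Hz.
k=3: 122 Hz, 154 Hz.
Within [60 Hz, 114 Hz]: 62 Hz, 76 Hz, 108 Hz.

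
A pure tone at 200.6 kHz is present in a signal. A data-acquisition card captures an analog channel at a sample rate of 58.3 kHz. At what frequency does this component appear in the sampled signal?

25.7 kHz

200.6 kHz mod fs = 25.7 kHz.
25.7 kHz ≤ fs/2 = 29.15 kHz, appears at 25.7 kHz.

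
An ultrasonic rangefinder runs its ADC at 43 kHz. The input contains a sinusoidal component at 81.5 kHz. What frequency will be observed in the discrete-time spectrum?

4.5 kHz

81.5 kHz mod fs = 38.5 kHz.
38.5 kHz > fs/2 = 21.5 kHz, folds to fs − 38.5 kHz = 4.5 kHz.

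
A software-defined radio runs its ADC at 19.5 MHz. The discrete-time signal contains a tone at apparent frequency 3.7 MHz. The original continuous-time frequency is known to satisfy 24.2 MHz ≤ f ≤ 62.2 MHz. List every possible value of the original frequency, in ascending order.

Frequencies that alias to 3.7 MHz are k·fs ± 3.7 MHz for integer k ≥ 0.
k=0: 3.7 MHz.
k=1: 15.8 MHz, 23.2 MHz.
k=2: 35.3 MHz, 42.7 MHz.
k=3: 54.8 MHz, 62.2 MHz.
k=4: 74.3 MHz, 81.7 MHz.
Within [24.2 MHz, 62.2 MHz]: 35.3 MHz, 42.7 MHz, 54.8 MHz, 62.2 MHz.

35.3 MHz, 42.7 MHz, 54.8 MHz, 62.2 MHz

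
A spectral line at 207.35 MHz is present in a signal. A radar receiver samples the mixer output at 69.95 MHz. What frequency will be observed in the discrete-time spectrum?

2.5 MHz

207.35 MHz mod fs = 67.45 MHz.
67.45 MHz > fs/2 = 34.975 MHz, folds to fs − 67.45 MHz = 2.5 MHz.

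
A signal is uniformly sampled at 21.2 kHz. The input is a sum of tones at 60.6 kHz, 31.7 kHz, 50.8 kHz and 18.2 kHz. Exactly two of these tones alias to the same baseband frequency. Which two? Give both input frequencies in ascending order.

fs/2 = 10.6 kHz.
60.6 kHz mod fs = 18.2 kHz.
18.2 kHz > fs/2 = 10.6 kHz, folds to fs − 18.2 kHz = 3 kHz.
31.7 kHz mod fs = 10.5 kHz.
10.5 kHz ≤ fs/2 = 10.6 kHz, appears at 10.5 kHz.
50.8 kHz mod fs = 8.4 kHz.
8.4 kHz ≤ fs/2 = 10.6 kHz, appears at 8.4 kHz.
18.2 kHz > fs/2 = 10.6 kHz, folds to fs − 18.2 kHz = 3 kHz.
18.2 kHz and 60.6 kHz both map to 3 kHz.

18.2 kHz, 60.6 kHz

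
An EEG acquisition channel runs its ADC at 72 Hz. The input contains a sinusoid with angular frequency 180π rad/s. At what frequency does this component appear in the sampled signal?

ω = 180π rad/s → f = ω/(2π) = 90 Hz.
90 Hz mod fs = 18 Hz.
18 Hz ≤ fs/2 = 36 Hz, appears at 18 Hz.

18 Hz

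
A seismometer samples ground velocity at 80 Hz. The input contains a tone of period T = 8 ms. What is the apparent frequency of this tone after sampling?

35 Hz

T = 8 ms → f = 1/T = 125 Hz.
125 Hz mod fs = 45 Hz.
45 Hz > fs/2 = 40 Hz, folds to fs − 45 Hz = 35 Hz.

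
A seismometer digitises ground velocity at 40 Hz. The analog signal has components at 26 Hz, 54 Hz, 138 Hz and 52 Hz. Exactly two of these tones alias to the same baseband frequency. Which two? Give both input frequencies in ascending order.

fs/2 = 20 Hz.
26 Hz > fs/2 = 20 Hz, folds to fs − 26 Hz = 14 Hz.
54 Hz mod fs = 14 Hz.
14 Hz ≤ fs/2 = 20 Hz, appears at 14 Hz.
138 Hz mod fs = 18 Hz.
18 Hz ≤ fs/2 = 20 Hz, appears at 18 Hz.
52 Hz mod fs = 12 Hz.
12 Hz ≤ fs/2 = 20 Hz, appears at 12 Hz.
26 Hz and 54 Hz both map to 14 Hz.

26 Hz, 54 Hz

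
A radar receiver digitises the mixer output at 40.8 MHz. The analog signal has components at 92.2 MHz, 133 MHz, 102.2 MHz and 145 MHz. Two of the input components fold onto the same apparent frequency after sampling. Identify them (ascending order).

fs/2 = 20.4 MHz.
92.2 MHz mod fs = 10.6 MHz.
10.6 MHz ≤ fs/2 = 20.4 MHz, appears at 10.6 MHz.
133 MHz mod fs = 10.6 MHz.
10.6 MHz ≤ fs/2 = 20.4 MHz, appears at 10.6 MHz.
102.2 MHz mod fs = 20.6 MHz.
20.6 MHz > fs/2 = 20.4 MHz, folds to fs − 20.6 MHz = 20.2 MHz.
145 MHz mod fs = 22.6 MHz.
22.6 MHz > fs/2 = 20.4 MHz, folds to fs − 22.6 MHz = 18.2 MHz.
92.2 MHz and 133 MHz both map to 10.6 MHz.

92.2 MHz, 133 MHz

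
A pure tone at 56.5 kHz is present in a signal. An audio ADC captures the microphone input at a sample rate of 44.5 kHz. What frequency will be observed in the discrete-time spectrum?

12 kHz

56.5 kHz mod fs = 12 kHz.
12 kHz ≤ fs/2 = 22.25 kHz, appears at 12 kHz.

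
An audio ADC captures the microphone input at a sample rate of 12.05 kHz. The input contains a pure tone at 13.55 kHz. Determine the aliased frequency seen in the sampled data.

13.55 kHz mod fs = 1.5 kHz.
1.5 kHz ≤ fs/2 = 6.025 kHz, appears at 1.5 kHz.

1.5 kHz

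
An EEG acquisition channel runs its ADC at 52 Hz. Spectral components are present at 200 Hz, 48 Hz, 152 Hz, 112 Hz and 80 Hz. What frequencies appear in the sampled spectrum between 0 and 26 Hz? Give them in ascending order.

4 Hz, 8 Hz, 24 Hz

fs/2 = 26 Hz.
200 Hz mod fs = 44 Hz.
44 Hz > fs/2 = 26 Hz, folds to fs − 44 Hz = 8 Hz.
48 Hz > fs/2 = 26 Hz, folds to fs − 48 Hz = 4 Hz.
152 Hz mod fs = 48 Hz.
48 Hz > fs/2 = 26 Hz, folds to fs − 48 Hz = 4 Hz.
112 Hz mod fs = 8 Hz.
8 Hz ≤ fs/2 = 26 Hz, appears at 8 Hz.
80 Hz mod fs = 28 Hz.
28 Hz > fs/2 = 26 Hz, folds to fs − 28 Hz = 24 Hz.
Distinct values: {4 Hz, 8 Hz, 24 Hz}.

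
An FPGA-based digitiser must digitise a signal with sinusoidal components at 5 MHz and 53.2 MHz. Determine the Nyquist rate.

Highest-frequency component: 53.2 MHz.
Nyquist rate = 2 × 53.2 MHz = 106.4 MHz.

106.4 MHz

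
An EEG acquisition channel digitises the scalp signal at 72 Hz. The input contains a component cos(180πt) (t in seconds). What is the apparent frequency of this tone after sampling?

18 Hz

ω = 180π rad/s → f = ω/(2π) = 90 Hz.
90 Hz mod fs = 18 Hz.
18 Hz ≤ fs/2 = 36 Hz, appears at 18 Hz.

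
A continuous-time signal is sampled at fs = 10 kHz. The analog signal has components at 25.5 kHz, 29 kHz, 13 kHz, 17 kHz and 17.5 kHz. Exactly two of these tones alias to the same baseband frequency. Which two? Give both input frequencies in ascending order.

fs/2 = 5 kHz.
25.5 kHz mod fs = 5.5 kHz.
5.5 kHz > fs/2 = 5 kHz, folds to fs − 5.5 kHz = 4.5 kHz.
29 kHz mod fs = 9 kHz.
9 kHz > fs/2 = 5 kHz, folds to fs − 9 kHz = 1 kHz.
13 kHz mod fs = 3 kHz.
3 kHz ≤ fs/2 = 5 kHz, appears at 3 kHz.
17 kHz mod fs = 7 kHz.
7 kHz > fs/2 = 5 kHz, folds to fs − 7 kHz = 3 kHz.
17.5 kHz mod fs = 7.5 kHz.
7.5 kHz > fs/2 = 5 kHz, folds to fs − 7.5 kHz = 2.5 kHz.
13 kHz and 17 kHz both map to 3 kHz.

13 kHz, 17 kHz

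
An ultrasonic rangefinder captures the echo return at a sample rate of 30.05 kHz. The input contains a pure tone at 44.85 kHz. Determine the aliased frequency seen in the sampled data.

14.8 kHz

44.85 kHz mod fs = 14.8 kHz.
14.8 kHz ≤ fs/2 = 15.025 kHz, appears at 14.8 kHz.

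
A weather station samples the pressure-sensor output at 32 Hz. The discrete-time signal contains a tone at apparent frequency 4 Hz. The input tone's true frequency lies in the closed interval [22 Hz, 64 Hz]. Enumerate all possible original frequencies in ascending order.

Frequencies that alias to 4 Hz are k·fs ± 4 Hz for integer k ≥ 0.
k=0: 4 Hz.
k=1: 28 Hz, 36 Hz.
k=2: 60 Hz, 68 Hz.
k=3: 92 Hz, 100 Hz.
Within [22 Hz, 64 Hz]: 28 Hz, 36 Hz, 60 Hz.

28 Hz, 36 Hz, 60 Hz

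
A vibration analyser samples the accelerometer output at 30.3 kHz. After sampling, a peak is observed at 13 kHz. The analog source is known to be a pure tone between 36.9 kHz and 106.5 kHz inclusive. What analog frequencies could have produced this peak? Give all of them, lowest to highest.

Frequencies that alias to 13 kHz are k·fs ± 13 kHz for integer k ≥ 0.
k=0: 13 kHz.
k=1: 17.3 kHz, 43.3 kHz.
k=2: 47.6 kHz, 73.6 kHz.
k=3: 77.9 kHz, 103.9 kHz.
k=4: 108.2 kHz, 134.2 kHz.
Within [36.9 kHz, 106.5 kHz]: 43.3 kHz, 47.6 kHz, 73.6 kHz, 77.9 kHz, 103.9 kHz.

43.3 kHz, 47.6 kHz, 73.6 kHz, 77.9 kHz, 103.9 kHz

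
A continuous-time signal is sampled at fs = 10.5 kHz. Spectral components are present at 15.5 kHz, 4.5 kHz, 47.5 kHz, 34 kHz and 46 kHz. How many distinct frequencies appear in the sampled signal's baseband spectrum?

4

fs/2 = 5.25 kHz.
15.5 kHz mod fs = 5 kHz.
5 kHz ≤ fs/2 = 5.25 kHz, appears at 5 kHz.
4.5 kHz ≤ fs/2 = 5.25 kHz, passes unchanged.
47.5 kHz mod fs = 5.5 kHz.
5.5 kHz > fs/2 = 5.25 kHz, folds to fs − 5.5 kHz = 5 kHz.
34 kHz mod fs = 2.5 kHz.
2.5 kHz ≤ fs/2 = 5.25 kHz, appears at 2.5 kHz.
46 kHz mod fs = 4 kHz.
4 kHz ≤ fs/2 = 5.25 kHz, appears at 4 kHz.
Distinct values: {2.5 kHz, 4 kHz, 4.5 kHz, 5 kHz} → 4.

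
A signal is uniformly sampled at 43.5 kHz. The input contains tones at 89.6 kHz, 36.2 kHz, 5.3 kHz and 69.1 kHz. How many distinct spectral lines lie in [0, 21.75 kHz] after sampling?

4

fs/2 = 21.75 kHz.
89.6 kHz mod fs = 2.6 kHz.
2.6 kHz ≤ fs/2 = 21.75 kHz, appears at 2.6 kHz.
36.2 kHz > fs/2 = 21.75 kHz, folds to fs − 36.2 kHz = 7.3 kHz.
5.3 kHz ≤ fs/2 = 21.75 kHz, passes unchanged.
69.1 kHz mod fs = 25.6 kHz.
25.6 kHz > fs/2 = 21.75 kHz, folds to fs − 25.6 kHz = 17.9 kHz.
Distinct values: {2.6 kHz, 5.3 kHz, 7.3 kHz, 17.9 kHz} → 4.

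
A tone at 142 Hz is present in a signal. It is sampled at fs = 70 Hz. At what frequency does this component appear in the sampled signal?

142 Hz mod fs = 2 Hz.
2 Hz ≤ fs/2 = 35 Hz, appears at 2 Hz.

2 Hz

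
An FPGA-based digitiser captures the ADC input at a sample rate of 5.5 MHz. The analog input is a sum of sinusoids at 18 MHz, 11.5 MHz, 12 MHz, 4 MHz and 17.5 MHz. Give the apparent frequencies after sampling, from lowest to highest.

0.5 MHz, 1 MHz, 1.5 MHz

fs/2 = 2.75 MHz.
18 MHz mod fs = 1.5 MHz.
1.5 MHz ≤ fs/2 = 2.75 MHz, appears at 1.5 MHz.
11.5 MHz mod fs = 0.5 MHz.
0.5 MHz ≤ fs/2 = 2.75 MHz, appears at 0.5 MHz.
12 MHz mod fs = 1 MHz.
1 MHz ≤ fs/2 = 2.75 MHz, appears at 1 MHz.
4 MHz > fs/2 = 2.75 MHz, folds to fs − 4 MHz = 1.5 MHz.
17.5 MHz mod fs = 1 MHz.
1 MHz ≤ fs/2 = 2.75 MHz, appears at 1 MHz.
Distinct values: {0.5 MHz, 1 MHz, 1.5 MHz}.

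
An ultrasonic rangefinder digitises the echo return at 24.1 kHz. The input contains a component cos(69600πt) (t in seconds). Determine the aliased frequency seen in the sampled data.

ω = 69600π rad/s → f = ω/(2π) = 34800 Hz = 34.8 kHz.
34.8 kHz mod fs = 10.7 kHz.
10.7 kHz ≤ fs/2 = 12.05 kHz, appears at 10.7 kHz.

10.7 kHz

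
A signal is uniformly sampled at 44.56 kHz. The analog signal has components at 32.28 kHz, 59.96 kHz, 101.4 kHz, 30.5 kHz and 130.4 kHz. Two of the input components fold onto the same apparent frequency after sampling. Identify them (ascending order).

fs/2 = 22.28 kHz.
32.28 kHz > fs/2 = 22.28 kHz, folds to fs − 32.28 kHz = 12.28 kHz.
59.96 kHz mod fs = 15.4 kHz.
15.4 kHz ≤ fs/2 = 22.28 kHz, appears at 15.4 kHz.
101.4 kHz mod fs = 12.28 kHz.
12.28 kHz ≤ fs/2 = 22.28 kHz, appears at 12.28 kHz.
30.5 kHz > fs/2 = 22.28 kHz, folds to fs − 30.5 kHz = 14.06 kHz.
130.4 kHz mod fs = 41.28 kHz.
41.28 kHz > fs/2 = 22.28 kHz, folds to fs − 41.28 kHz = 3.28 kHz.
32.28 kHz and 101.4 kHz both map to 12.28 kHz.

32.28 kHz, 101.4 kHz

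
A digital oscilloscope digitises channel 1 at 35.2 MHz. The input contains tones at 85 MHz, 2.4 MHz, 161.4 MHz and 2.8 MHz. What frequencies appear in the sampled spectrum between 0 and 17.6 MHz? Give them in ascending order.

2.4 MHz, 2.8 MHz, 14.6 MHz

fs/2 = 17.6 MHz.
85 MHz mod fs = 14.6 MHz.
14.6 MHz ≤ fs/2 = 17.6 MHz, appears at 14.6 MHz.
2.4 MHz ≤ fs/2 = 17.6 MHz, passes unchanged.
161.4 MHz mod fs = 20.6 MHz.
20.6 MHz > fs/2 = 17.6 MHz, folds to fs − 20.6 MHz = 14.6 MHz.
2.8 MHz ≤ fs/2 = 17.6 MHz, passes unchanged.
Distinct values: {2.4 MHz, 2.8 MHz, 14.6 MHz}.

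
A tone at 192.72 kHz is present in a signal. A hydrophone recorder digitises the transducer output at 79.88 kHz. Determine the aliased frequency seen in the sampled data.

192.72 kHz mod fs = 32.96 kHz.
32.96 kHz ≤ fs/2 = 39.94 kHz, appears at 32.96 kHz.

32.96 kHz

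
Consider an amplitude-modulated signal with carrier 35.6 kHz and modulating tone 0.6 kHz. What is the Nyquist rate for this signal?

AM sidebands sit at fc ± fm = 35 kHz and 36.2 kHz.
Highest-frequency component: 36.2 kHz.
Nyquist rate = 2 × 36.2 kHz = 72.4 kHz.

72.4 kHz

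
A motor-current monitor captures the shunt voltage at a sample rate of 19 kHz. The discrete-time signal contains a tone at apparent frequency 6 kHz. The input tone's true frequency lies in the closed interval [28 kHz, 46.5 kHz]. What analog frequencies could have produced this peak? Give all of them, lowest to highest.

32 kHz, 44 kHz

Frequencies that alias to 6 kHz are k·fs ± 6 kHz for integer k ≥ 0.
k=0: 6 kHz.
k=1: 13 kHz, 25 kHz.
k=2: 32 kHz, 44 kHz.
k=3: 51 kHz, 63 kHz.
Within [28 kHz, 46.5 kHz]: 32 kHz, 44 kHz.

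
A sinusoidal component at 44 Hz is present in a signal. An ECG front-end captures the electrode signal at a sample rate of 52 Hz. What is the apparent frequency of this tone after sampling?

8 Hz

44 Hz > fs/2 = 26 Hz, folds to fs − 44 Hz = 8 Hz.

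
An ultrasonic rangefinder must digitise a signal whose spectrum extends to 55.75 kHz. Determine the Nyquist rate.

Nyquist rate = 2 × 55.75 kHz = 111.5 kHz.

111.5 kHz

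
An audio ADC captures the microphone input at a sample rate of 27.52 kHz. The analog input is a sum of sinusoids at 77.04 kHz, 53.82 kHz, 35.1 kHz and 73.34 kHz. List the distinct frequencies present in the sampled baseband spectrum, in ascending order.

fs/2 = 13.76 kHz.
77.04 kHz mod fs = 22 kHz.
22 kHz > fs/2 = 13.76 kHz, folds to fs − 22 kHz = 5.52 kHz.
53.82 kHz mod fs = 26.3 kHz.
26.3 kHz > fs/2 = 13.76 kHz, folds to fs − 26.3 kHz = 1.22 kHz.
35.1 kHz mod fs = 7.58 kHz.
7.58 kHz ≤ fs/2 = 13.76 kHz, appears at 7.58 kHz.
73.34 kHz mod fs = 18.3 kHz.
18.3 kHz > fs/2 = 13.76 kHz, folds to fs − 18.3 kHz = 9.22 kHz.
Distinct values: {1.22 kHz, 5.52 kHz, 7.58 kHz, 9.22 kHz}.

1.22 kHz, 5.52 kHz, 7.58 kHz, 9.22 kHz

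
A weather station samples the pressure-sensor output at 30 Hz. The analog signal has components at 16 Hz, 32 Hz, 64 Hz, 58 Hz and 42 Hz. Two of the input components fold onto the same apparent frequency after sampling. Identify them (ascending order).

32 Hz, 58 Hz

fs/2 = 15 Hz.
16 Hz > fs/2 = 15 Hz, folds to fs − 16 Hz = 14 Hz.
32 Hz mod fs = 2 Hz.
2 Hz ≤ fs/2 = 15 Hz, appears at 2 Hz.
64 Hz mod fs = 4 Hz.
4 Hz ≤ fs/2 = 15 Hz, appears at 4 Hz.
58 Hz mod fs = 28 Hz.
28 Hz > fs/2 = 15 Hz, folds to fs − 28 Hz = 2 Hz.
42 Hz mod fs = 12 Hz.
12 Hz ≤ fs/2 = 15 Hz, appears at 12 Hz.
32 Hz and 58 Hz both map to 2 Hz.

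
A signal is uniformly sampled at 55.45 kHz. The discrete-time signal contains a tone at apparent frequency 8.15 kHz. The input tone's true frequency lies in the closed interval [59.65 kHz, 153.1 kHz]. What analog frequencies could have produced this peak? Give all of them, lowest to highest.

Frequencies that alias to 8.15 kHz are k·fs ± 8.15 kHz for integer k ≥ 0.
k=0: 8.15 kHz.
k=1: 47.3 kHz, 63.6 kHz.
k=2: 102.75 kHz, 119.05 kHz.
k=3: 158.2 kHz, 174.5 kHz.
Within [59.65 kHz, 153.1 kHz]: 63.6 kHz, 102.75 kHz, 119.05 kHz.

63.6 kHz, 102.75 kHz, 119.05 kHz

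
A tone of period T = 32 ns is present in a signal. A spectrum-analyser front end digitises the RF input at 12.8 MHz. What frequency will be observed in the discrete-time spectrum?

T = 32 ns → f = 1/T = 31.25 MHz.
31.25 MHz mod fs = 5.65 MHz.
5.65 MHz ≤ fs/2 = 6.4 MHz, appears at 5.65 MHz.

5.65 MHz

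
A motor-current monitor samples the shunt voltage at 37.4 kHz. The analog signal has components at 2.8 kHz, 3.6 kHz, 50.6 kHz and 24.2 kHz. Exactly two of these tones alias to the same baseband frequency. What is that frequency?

13.2 kHz

fs/2 = 18.7 kHz.
2.8 kHz ≤ fs/2 = 18.7 kHz, passes unchanged.
3.6 kHz ≤ fs/2 = 18.7 kHz, passes unchanged.
50.6 kHz mod fs = 13.2 kHz.
13.2 kHz ≤ fs/2 = 18.7 kHz, appears at 13.2 kHz.
24.2 kHz > fs/2 = 18.7 kHz, folds to fs − 24.2 kHz = 13.2 kHz.
24.2 kHz and 50.6 kHz both map to 13.2 kHz.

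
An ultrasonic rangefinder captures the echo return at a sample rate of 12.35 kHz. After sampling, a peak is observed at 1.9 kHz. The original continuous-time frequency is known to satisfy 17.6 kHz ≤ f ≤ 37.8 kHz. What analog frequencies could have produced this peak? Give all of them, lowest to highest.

Frequencies that alias to 1.9 kHz are k·fs ± 1.9 kHz for integer k ≥ 0.
k=0: 1.9 kHz.
k=1: 10.45 kHz, 14.25 kHz.
k=2: 22.8 kHz, 26.6 kHz.
k=3: 35.15 kHz, 38.95 kHz.
k=4: 47.5 kHz, 51.3 kHz.
Within [17.6 kHz, 37.8 kHz]: 22.8 kHz, 26.6 kHz, 35.15 kHz.

22.8 kHz, 26.6 kHz, 35.15 kHz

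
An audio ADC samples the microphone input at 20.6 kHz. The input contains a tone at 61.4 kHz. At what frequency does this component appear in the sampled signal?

61.4 kHz mod fs = 20.2 kHz.
20.2 kHz > fs/2 = 10.3 kHz, folds to fs − 20.2 kHz = 0.4 kHz.

0.4 kHz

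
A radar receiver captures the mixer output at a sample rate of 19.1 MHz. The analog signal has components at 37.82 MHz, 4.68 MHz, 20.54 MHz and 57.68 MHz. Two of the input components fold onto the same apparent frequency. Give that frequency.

fs/2 = 9.55 MHz.
37.82 MHz mod fs = 18.72 MHz.
18.72 MHz > fs/2 = 9.55 MHz, folds to fs − 18.72 MHz = 0.38 MHz.
4.68 MHz ≤ fs/2 = 9.55 MHz, passes unchanged.
20.54 MHz mod fs = 1.44 MHz.
1.44 MHz ≤ fs/2 = 9.55 MHz, appears at 1.44 MHz.
57.68 MHz mod fs = 0.38 MHz.
0.38 MHz ≤ fs/2 = 9.55 MHz, appears at 0.38 MHz.
37.82 MHz and 57.68 MHz both map to 0.38 MHz.

0.38 MHz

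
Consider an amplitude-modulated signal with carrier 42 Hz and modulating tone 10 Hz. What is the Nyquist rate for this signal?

AM sidebands sit at fc ± fm = 32 Hz and 52 Hz.
Highest-frequency component: 52 Hz.
Nyquist rate = 2 × 52 Hz = 104 Hz.

104 Hz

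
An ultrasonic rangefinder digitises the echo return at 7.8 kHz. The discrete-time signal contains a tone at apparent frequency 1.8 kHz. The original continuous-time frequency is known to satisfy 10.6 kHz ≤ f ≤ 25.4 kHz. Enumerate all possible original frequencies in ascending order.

Frequencies that alias to 1.8 kHz are k·fs ± 1.8 kHz for integer k ≥ 0.
k=0: 1.8 kHz.
k=1: 6 kHz, 9.6 kHz.
k=2: 13.8 kHz, 17.4 kHz.
k=3: 21.6 kHz, 25.2 kHz.
k=4: 29.4 kHz, 33 kHz.
Within [10.6 kHz, 25.4 kHz]: 13.8 kHz, 17.4 kHz, 21.6 kHz, 25.2 kHz.

13.8 kHz, 17.4 kHz, 21.6 kHz, 25.2 kHz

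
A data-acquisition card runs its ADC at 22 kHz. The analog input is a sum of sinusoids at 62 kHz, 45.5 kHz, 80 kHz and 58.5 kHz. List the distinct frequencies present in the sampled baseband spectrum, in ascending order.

fs/2 = 11 kHz.
62 kHz mod fs = 18 kHz.
18 kHz > fs/2 = 11 kHz, folds to fs − 18 kHz = 4 kHz.
45.5 kHz mod fs = 1.5 kHz.
1.5 kHz ≤ fs/2 = 11 kHz, appears at 1.5 kHz.
80 kHz mod fs = 14 kHz.
14 kHz > fs/2 = 11 kHz, folds to fs − 14 kHz = 8 kHz.
58.5 kHz mod fs = 14.5 kHz.
14.5 kHz > fs/2 = 11 kHz, folds to fs − 14.5 kHz = 7.5 kHz.
Distinct values: {1.5 kHz, 4 kHz, 7.5 kHz, 8 kHz}.

1.5 kHz, 4 kHz, 7.5 kHz, 8 kHz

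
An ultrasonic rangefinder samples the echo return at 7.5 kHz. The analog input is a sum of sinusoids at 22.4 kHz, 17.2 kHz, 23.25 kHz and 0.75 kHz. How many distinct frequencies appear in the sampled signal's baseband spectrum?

3

fs/2 = 3.75 kHz.
22.4 kHz mod fs = 7.4 kHz.
7.4 kHz > fs/2 = 3.75 kHz, folds to fs − 7.4 kHz = 0.1 kHz.
17.2 kHz mod fs = 2.2 kHz.
2.2 kHz ≤ fs/2 = 3.75 kHz, appears at 2.2 kHz.
23.25 kHz mod fs = 0.75 kHz.
0.75 kHz ≤ fs/2 = 3.75 kHz, appears at 0.75 kHz.
0.75 kHz ≤ fs/2 = 3.75 kHz, passes unchanged.
Distinct values: {0.1 kHz, 0.75 kHz, 2.2 kHz} → 3.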